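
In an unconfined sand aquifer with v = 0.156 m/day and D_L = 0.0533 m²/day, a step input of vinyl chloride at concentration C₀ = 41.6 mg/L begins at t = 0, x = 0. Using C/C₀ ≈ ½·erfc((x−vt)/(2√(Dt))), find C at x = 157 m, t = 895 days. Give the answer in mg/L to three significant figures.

For a continuous step input, C/C₀ ≈ ½·erfc((x−vt)/(2√(Dt))).
vt = 0.156 × 895 = 139.62 m and 2√(Dt) = 2√(0.0533 × 895) = 13.81 m.
Argument (x−vt)/(2√(Dt)) = (157 − 139.62)/13.81 = 1.259; ½·erfc(1.259) = 0.03750.
C = 41.6 × 0.03750 = 1.56 mg/L.

1.56 mg/L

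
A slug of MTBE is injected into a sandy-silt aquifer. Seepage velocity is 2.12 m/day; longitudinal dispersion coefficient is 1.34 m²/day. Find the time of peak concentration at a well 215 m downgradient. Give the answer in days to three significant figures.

101 days

For the 1D instantaneous-source solution, setting ∂C/∂t = 0 at fixed x gives v²t² + 2Dt − x² = 0, so t = (√(D² + v²x²) − D)/v².
√(D² + v²x²) = √(1.34² + 2.12² × 215²) = 455.8; v² = 4.4944.
t = (455.8 − 1.34)/4.4944 = 101 days (vs. the pure-advection estimate x/v = 101 d).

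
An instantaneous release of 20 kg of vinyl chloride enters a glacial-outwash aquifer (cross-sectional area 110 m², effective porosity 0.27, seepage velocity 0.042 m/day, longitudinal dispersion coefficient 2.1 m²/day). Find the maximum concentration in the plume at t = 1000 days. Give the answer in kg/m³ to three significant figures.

0.00415 kg/m³

The peak of an instantaneous 1D plume sits at x = vt; there the Gaussian factor is 1 and C_max = M/(n_e·A·√(4πDt)), where n_e·A is the pore area the mass is dissolved in.
√(4πDt) = √(4π × 2.1 × 1000) = 162.4 m, so C_max = 20/(0.27 × 110 × 162.4) = 0.00415 kg/m³.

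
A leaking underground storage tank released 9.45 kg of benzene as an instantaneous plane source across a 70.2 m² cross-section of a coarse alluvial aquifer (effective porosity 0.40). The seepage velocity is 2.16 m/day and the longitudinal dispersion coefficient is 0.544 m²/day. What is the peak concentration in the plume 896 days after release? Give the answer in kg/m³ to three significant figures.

0.00430 kg/m³

The peak of an instantaneous 1D plume sits at x = vt; there the Gaussian factor is 1 and C_max = M/(n_e·A·√(4πDt)), where n_e·A is the pore area the mass is dissolved in.
√(4πDt) = √(4π × 0.544 × 896) = 78.26 m, so C_max = 9.45/(0.40 × 70.2 × 78.26) = 0.00430 kg/m³.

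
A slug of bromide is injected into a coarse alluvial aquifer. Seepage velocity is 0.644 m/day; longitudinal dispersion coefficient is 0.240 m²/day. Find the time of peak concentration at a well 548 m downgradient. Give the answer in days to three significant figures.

For the 1D instantaneous-source solution, setting ∂C/∂t = 0 at fixed x gives v²t² + 2Dt − x² = 0, so t = (√(D² + v²x²) − D)/v².
√(D² + v²x²) = √(0.240² + 0.644² × 548²) = 352.9; v² = 0.414736.
t = (352.9 − 0.240)/0.414736 = 850 days (vs. the pure-advection estimate x/v = 851 d).

850 days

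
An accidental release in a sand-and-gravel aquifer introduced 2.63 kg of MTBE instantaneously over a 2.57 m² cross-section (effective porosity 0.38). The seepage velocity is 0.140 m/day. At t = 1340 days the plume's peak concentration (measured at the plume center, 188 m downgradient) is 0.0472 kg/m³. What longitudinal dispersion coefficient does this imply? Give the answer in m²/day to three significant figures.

0.193 m²/day

At the plume center C_max = M/(n_e·A·√(4πDt)), so D = M²/(4πt·(n_e·A·C_max)²).
n_e·A·C_max = 0.38 × 2.57 × 0.0472 = 0.04610 kg/m.
D = 2.63²/(4π × 1340 × 0.04610²) = 0.193 m²/day.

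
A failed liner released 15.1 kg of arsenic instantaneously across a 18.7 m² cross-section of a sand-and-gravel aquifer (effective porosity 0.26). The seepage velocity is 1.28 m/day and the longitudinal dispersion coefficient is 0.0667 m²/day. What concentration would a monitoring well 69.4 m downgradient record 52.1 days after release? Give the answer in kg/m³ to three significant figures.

0.277 kg/m³

For an instantaneous plane source, C(x,t) = M/(n_e·A·√(4πDt)) · exp(−(x−vt)²/(4Dt)), with n_e·A the pore (flow) area.
Plume center vt = 1.28 × 52.1 = 66.688 m, so the well at 69.4 m is 2.712 m downgradient of the peak.
√(4πDt) = 6.608 m, giving peak height M/(n_e·A·√(4πDt)) = 15.1/(0.26 × 18.7 × 6.608) = 0.4700 kg/m³.
(x−vt)²/(4Dt) = (2.712)²/(4 × 0.0667 × 52.1) = 0.5291; exp(−0.5291) = 0.5891.
C = 0.4700 × 0.5891 = 0.277 kg/m³.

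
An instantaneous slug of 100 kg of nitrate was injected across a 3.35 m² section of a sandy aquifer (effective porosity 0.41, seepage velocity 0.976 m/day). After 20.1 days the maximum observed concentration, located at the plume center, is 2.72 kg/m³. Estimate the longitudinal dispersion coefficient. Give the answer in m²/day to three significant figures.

At the plume center C_max = M/(n_e·A·√(4πDt)), so D = M²/(4πt·(n_e·A·C_max)²).
n_e·A·C_max = 0.41 × 3.35 × 2.72 = 3.736 kg/m.
D = 100²/(4π × 20.1 × 3.736²) = 2.84 m²/day.

2.84 m²/day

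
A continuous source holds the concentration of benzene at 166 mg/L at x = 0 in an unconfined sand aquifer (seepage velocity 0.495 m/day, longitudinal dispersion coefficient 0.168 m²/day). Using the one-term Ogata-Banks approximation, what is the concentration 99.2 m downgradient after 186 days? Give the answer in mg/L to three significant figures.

30.5 mg/L

For a continuous step input, C/C₀ ≈ ½·erfc((x−vt)/(2√(Dt))).
vt = 0.495 × 186 = 92.07 m and 2√(Dt) = 2√(0.168 × 186) = 11.18 m.
Argument (x−vt)/(2√(Dt)) = (99.2 − 92.07)/11.18 = 0.6377; ½·erfc(0.6377) = 0.1836.
C = 166 × 0.1836 = 30.5 mg/L.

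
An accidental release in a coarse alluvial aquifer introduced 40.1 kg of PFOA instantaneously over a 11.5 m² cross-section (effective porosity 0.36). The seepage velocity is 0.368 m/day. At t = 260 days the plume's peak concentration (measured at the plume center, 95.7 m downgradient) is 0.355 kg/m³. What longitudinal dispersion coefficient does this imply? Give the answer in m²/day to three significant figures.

0.228 m²/day

At the plume center C_max = M/(n_e·A·√(4πDt)), so D = M²/(4πt·(n_e·A·C_max)²).
n_e·A·C_max = 0.36 × 11.5 × 0.355 = 1.470 kg/m.
D = 40.1²/(4π × 260 × 1.470²) = 0.228 m²/day.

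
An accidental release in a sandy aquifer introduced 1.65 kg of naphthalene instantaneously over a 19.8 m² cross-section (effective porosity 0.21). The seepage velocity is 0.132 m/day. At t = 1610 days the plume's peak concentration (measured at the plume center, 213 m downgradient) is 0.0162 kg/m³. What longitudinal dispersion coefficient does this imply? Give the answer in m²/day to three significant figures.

At the plume center C_max = M/(n_e·A·√(4πDt)), so D = M²/(4πt·(n_e·A·C_max)²).
n_e·A·C_max = 0.21 × 19.8 × 0.0162 = 0.06736 kg/m.
D = 1.65²/(4π × 1610 × 0.06736²) = 0.0297 m²/day.

0.0297 m²/day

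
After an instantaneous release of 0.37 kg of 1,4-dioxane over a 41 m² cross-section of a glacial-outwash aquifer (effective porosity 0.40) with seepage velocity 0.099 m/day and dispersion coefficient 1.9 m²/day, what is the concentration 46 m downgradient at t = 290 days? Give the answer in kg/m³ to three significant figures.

0.000237 kg/m³

For an instantaneous plane source, C(x,t) = M/(n_e·A·√(4πDt)) · exp(−(x−vt)²/(4Dt)), with n_e·A the pore (flow) area.
Plume center vt = 0.099 × 290 = 28.71 m, so the well at 46 m is 17.29 m downgradient of the peak.
√(4πDt) = 83.21 m, giving peak height M/(n_e·A·√(4πDt)) = 0.37/(0.40 × 41 × 83.21) = 0.0002711 kg/m³.
(x−vt)²/(4Dt) = (17.29)²/(4 × 1.9 × 290) = 0.1356; exp(−0.1356) = 0.8732.
C = 0.0002711 × 0.8732 = 0.000237 kg/m³.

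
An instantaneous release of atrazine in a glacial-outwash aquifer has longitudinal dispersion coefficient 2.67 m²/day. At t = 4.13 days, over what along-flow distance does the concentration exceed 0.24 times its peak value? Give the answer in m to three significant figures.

15.9 m

The plume is Gaussian with σ = √(2Dt) = √(2 × 2.67 × 4.13) = 4.696 m.
C/C_peak = exp(−Δx²/(2σ²)) = 0.24 ⇒ Δx = σ·√(−2 ln 0.24) = 4.696 × 1.689 = 7.932 m.
Width = 2Δx = 15.9 m.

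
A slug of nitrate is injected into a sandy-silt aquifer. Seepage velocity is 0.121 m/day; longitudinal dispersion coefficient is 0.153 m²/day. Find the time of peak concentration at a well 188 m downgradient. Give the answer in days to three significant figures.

For the 1D instantaneous-source solution, setting ∂C/∂t = 0 at fixed x gives v²t² + 2Dt − x² = 0, so t = (√(D² + v²x²) − D)/v².
√(D² + v²x²) = √(0.153² + 0.121² × 188²) = 22.75; v² = 0.014641.
t = (22.75 − 0.153)/0.014641 = 1540 days (vs. the pure-advection estimate x/v = 1550 d).

1540 days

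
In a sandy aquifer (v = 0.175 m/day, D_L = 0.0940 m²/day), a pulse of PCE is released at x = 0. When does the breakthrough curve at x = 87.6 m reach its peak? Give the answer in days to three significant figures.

498 days

For the 1D instantaneous-source solution, setting ∂C/∂t = 0 at fixed x gives v²t² + 2Dt − x² = 0, so t = (√(D² + v²x²) − D)/v².
√(D² + v²x²) = √(0.0940² + 0.175² × 87.6²) = 15.33; v² = 0.030625.
t = (15.33 − 0.0940)/0.030625 = 498 days (vs. the pure-advection estimate x/v = 501 d).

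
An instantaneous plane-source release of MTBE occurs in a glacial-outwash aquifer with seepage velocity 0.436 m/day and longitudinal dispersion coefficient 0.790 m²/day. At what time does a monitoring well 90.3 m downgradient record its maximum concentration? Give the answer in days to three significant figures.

203 days

For the 1D instantaneous-source solution, setting ∂C/∂t = 0 at fixed x gives v²t² + 2Dt − x² = 0, so t = (√(D² + v²x²) − D)/v².
√(D² + v²x²) = √(0.790² + 0.436² × 90.3²) = 39.38; v² = 0.190096.
t = (39.38 − 0.790)/0.190096 = 203 days (vs. the pure-advection estimate x/v = 207 d).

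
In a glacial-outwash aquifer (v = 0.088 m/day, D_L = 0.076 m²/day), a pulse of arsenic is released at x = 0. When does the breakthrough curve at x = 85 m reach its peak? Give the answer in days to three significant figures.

956 days

For the 1D instantaneous-source solution, setting ∂C/∂t = 0 at fixed x gives v²t² + 2Dt − x² = 0, so t = (√(D² + v²x²) − D)/v².
√(D² + v²x²) = √(0.076² + 0.088² × 85²) = 7.480; v² = 0.007744.
t = (7.480 − 0.076)/0.007744 = 956 days (vs. the pure-advection estimate x/v = 966 d).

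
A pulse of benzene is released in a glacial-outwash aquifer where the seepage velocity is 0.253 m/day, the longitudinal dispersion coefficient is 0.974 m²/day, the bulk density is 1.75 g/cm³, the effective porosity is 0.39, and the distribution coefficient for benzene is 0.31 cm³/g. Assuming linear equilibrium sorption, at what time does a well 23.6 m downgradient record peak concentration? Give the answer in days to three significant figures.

190 days

Retardation factor R = 1 + ρ_b·K_d/n = 1 + 1.75 × 0.31/0.39 = 2.391.
Sorption retards both mechanisms: v_R = v/R = 0.1058 m/day, D_R = D/R = 0.4074 m²/day.
Peak time from v_R²t² + 2D_R t − x² = 0: t = (√(D_R² + v_R²x²) − D_R)/v_R².
√(D_R² + v_R²x²) = √(0.4074² + 0.1058² × 23.6²) = 2.530; v_R² = 0.01119.
t = (2.530 − 0.4074)/0.01119 = 190 days.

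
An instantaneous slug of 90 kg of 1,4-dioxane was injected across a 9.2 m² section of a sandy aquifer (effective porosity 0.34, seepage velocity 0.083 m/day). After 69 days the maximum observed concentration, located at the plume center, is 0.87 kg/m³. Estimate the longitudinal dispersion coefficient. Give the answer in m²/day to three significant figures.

At the plume center C_max = M/(n_e·A·√(4πDt)), so D = M²/(4πt·(n_e·A·C_max)²).
n_e·A·C_max = 0.34 × 9.2 × 0.87 = 2.721 kg/m.
D = 90²/(4π × 69 × 2.721²) = 1.26 m²/day.

1.26 m²/day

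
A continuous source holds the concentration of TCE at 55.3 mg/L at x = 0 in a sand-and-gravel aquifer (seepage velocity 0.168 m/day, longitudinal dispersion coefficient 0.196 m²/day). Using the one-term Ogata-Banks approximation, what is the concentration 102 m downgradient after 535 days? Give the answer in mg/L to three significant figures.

For a continuous step input, C/C₀ ≈ ½·erfc((x−vt)/(2√(Dt))).
vt = 0.168 × 535 = 89.88 m and 2√(Dt) = 2√(0.196 × 535) = 20.48 m.
Argument (x−vt)/(2√(Dt)) = (102 − 89.88)/20.48 = 0.5918; ½·erfc(0.5918) = 0.2013.
C = 55.3 × 0.2013 = 11.1 mg/L.

11.1 mg/L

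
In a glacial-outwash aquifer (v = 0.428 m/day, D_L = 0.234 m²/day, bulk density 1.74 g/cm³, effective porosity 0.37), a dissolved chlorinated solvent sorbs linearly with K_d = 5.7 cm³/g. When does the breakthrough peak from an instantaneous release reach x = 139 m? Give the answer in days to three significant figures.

8990 days

Retardation factor R = 1 + ρ_b·K_d/n = 1 + 1.74 × 5.7/0.37 = 27.81.
Sorption retards both mechanisms: v_R = v/R = 0.01539 m/day, D_R = D/R = 0.008414 m²/day.
Peak time from v_R²t² + 2D_R t − x² = 0: t = (√(D_R² + v_R²x²) − D_R)/v_R².
√(D_R² + v_R²x²) = √(0.008414² + 0.01539² × 139²) = 2.139; v_R² = 0.0002369.
t = (2.139 − 0.008414)/0.0002369 = 8990 days.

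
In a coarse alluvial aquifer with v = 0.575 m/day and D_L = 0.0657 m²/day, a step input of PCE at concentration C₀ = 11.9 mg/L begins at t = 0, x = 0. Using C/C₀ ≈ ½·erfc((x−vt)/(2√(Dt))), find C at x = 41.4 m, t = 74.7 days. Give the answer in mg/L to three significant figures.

8.21 mg/L

For a continuous step input, C/C₀ ≈ ½·erfc((x−vt)/(2√(Dt))).
vt = 0.575 × 74.7 = 42.9525 m and 2√(Dt) = 2√(0.0657 × 74.7) = 4.431 m.
Argument (x−vt)/(2√(Dt)) = (41.4 − 42.9525)/4.431 = -0.3504; ½·erfc(-0.3504) = 0.6899.
C = 11.9 × 0.6899 = 8.21 mg/L.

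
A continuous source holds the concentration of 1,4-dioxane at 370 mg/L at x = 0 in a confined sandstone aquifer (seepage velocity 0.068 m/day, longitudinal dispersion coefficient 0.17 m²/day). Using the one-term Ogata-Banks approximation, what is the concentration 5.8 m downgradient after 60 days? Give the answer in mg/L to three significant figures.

For a continuous step input, C/C₀ ≈ ½·erfc((x−vt)/(2√(Dt))).
vt = 0.068 × 60 = 4.08 m and 2√(Dt) = 2√(0.17 × 60) = 6.387 m.
Argument (x−vt)/(2√(Dt)) = (5.8 − 4.08)/6.387 = 0.2693; ½·erfc(0.2693) = 0.3517.
C = 370 × 0.3517 = 130 mg/L.

130 mg/L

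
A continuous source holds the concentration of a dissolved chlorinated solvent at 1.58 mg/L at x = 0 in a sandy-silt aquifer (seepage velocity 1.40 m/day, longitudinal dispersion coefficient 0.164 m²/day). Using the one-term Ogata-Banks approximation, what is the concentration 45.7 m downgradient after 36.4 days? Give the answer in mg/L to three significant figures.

1.48 mg/L

For a continuous step input, C/C₀ ≈ ½·erfc((x−vt)/(2√(Dt))).
vt = 1.40 × 36.4 = 50.96 m and 2√(Dt) = 2√(0.164 × 36.4) = 4.887 m.
Argument (x−vt)/(2√(Dt)) = (45.7 − 50.96)/4.887 = -1.076; ½·erfc(-1.076) = 0.9360.
C = 1.58 × 0.9360 = 1.48 mg/L.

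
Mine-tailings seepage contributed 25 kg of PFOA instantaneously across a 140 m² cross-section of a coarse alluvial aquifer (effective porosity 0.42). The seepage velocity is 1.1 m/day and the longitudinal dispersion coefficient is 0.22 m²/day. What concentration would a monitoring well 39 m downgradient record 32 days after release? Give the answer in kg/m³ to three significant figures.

For an instantaneous plane source, C(x,t) = M/(n_e·A·√(4πDt)) · exp(−(x−vt)²/(4Dt)), with n_e·A the pore (flow) area.
Plume center vt = 1.1 × 32 = 35.2 m, so the well at 39 m is 3.8 m downgradient of the peak.
√(4πDt) = 9.406 m, giving peak height M/(n_e·A·√(4πDt)) = 25/(0.42 × 140 × 9.406) = 0.04520 kg/m³.
(x−vt)²/(4Dt) = (3.8)²/(4 × 0.22 × 32) = 0.5128; exp(−0.5128) = 0.5988.
C = 0.04520 × 0.5988 = 0.0271 kg/m³.

0.0271 kg/m³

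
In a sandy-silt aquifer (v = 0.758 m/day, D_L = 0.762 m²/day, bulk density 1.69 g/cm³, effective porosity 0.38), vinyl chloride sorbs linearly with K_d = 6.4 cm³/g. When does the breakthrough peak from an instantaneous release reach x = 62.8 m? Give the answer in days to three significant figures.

Retardation factor R = 1 + ρ_b·K_d/n = 1 + 1.69 × 6.4/0.38 = 29.46.
Sorption retards both mechanisms: v_R = v/R = 0.02573 m/day, D_R = D/R = 0.02587 m²/day.
Peak time from v_R²t² + 2D_R t − x² = 0: t = (√(D_R² + v_R²x²) − D_R)/v_R².
√(D_R² + v_R²x²) = √(0.02587² + 0.02573² × 62.8²) = 1.616; v_R² = 0.0006620.
t = (1.616 − 0.02587)/0.0006620 = 2400 days.

2400 days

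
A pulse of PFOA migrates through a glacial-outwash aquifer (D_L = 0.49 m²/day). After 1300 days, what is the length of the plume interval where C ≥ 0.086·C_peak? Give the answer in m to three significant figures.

The plume is Gaussian with σ = √(2Dt) = √(2 × 0.49 × 1300) = 35.69 m.
C/C_peak = exp(−Δx²/(2σ²)) = 0.086 ⇒ Δx = σ·√(−2 ln 0.086) = 35.69 × 2.215 = 79.05 m.
Width = 2Δx = 158 m.

158 m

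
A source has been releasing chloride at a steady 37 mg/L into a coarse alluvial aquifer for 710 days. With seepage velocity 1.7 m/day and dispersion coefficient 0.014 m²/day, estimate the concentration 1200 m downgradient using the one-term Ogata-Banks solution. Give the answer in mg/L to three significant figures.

For a continuous step input, C/C₀ ≈ ½·erfc((x−vt)/(2√(Dt))).
vt = 1.7 × 710 = 1207 m and 2√(Dt) = 2√(0.014 × 710) = 6.306 m.
Argument (x−vt)/(2√(Dt)) = (1200 − 1207)/6.306 = -1.110; ½·erfc(-1.110) = 0.9418.
C = 37 × 0.9418 = 34.8 mg/L.

34.8 mg/L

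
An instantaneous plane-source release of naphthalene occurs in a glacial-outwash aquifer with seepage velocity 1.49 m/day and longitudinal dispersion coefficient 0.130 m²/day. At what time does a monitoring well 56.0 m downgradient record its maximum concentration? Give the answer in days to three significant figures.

For the 1D instantaneous-source solution, setting ∂C/∂t = 0 at fixed x gives v²t² + 2Dt − x² = 0, so t = (√(D² + v²x²) − D)/v².
√(D² + v²x²) = √(0.130² + 1.49² × 56.0²) = 83.44; v² = 2.2201.
t = (83.44 − 0.130)/2.2201 = 37.5 days (vs. the pure-advection estimate x/v = 37.6 d).

37.5 days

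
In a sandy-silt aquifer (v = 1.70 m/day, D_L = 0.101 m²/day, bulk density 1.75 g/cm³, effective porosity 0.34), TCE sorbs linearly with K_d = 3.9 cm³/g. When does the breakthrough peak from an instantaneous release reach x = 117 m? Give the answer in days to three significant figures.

1450 days

Retardation factor R = 1 + ρ_b·K_d/n = 1 + 1.75 × 3.9/0.34 = 21.07.
Sorption retards both mechanisms: v_R = v/R = 0.08068 m/day, D_R = D/R = 0.004794 m²/day.
Peak time from v_R²t² + 2D_R t − x² = 0: t = (√(D_R² + v_R²x²) − D_R)/v_R².
√(D_R² + v_R²x²) = √(0.004794² + 0.08068² × 117²) = 9.440; v_R² = 0.006509.
t = (9.440 − 0.004794)/0.006509 = 1450 days.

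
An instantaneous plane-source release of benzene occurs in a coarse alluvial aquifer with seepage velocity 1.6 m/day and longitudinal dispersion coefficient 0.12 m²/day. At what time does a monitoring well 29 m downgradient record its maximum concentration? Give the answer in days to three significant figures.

For the 1D instantaneous-source solution, setting ∂C/∂t = 0 at fixed x gives v²t² + 2Dt − x² = 0, so t = (√(D² + v²x²) − D)/v².
√(D² + v²x²) = √(0.12² + 1.6² × 29²) = 46.40; v² = 2.56.
t = (46.40 − 0.12)/2.56 = 18.1 days (vs. the pure-advection estimate x/v = 18.1 d).

18.1 days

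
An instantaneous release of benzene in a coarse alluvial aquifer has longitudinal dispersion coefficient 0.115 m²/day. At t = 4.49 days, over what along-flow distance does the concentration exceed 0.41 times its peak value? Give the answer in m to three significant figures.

2.71 m

The plume is Gaussian with σ = √(2Dt) = √(2 × 0.115 × 4.49) = 1.016 m.
C/C_peak = exp(−Δx²/(2σ²)) = 0.41 ⇒ Δx = σ·√(−2 ln 0.41) = 1.016 × 1.335 = 1.356 m.
Width = 2Δx = 2.71 m.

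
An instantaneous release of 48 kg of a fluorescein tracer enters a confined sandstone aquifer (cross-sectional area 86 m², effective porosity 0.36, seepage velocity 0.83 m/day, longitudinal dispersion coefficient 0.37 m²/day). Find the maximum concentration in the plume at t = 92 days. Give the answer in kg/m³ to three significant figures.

0.0750 kg/m³

The peak of an instantaneous 1D plume sits at x = vt; there the Gaussian factor is 1 and C_max = M/(n_e·A·√(4πDt)), where n_e·A is the pore area the mass is dissolved in.
√(4πDt) = √(4π × 0.37 × 92) = 20.68 m, so C_max = 48/(0.36 × 86 × 20.68) = 0.0750 kg/m³.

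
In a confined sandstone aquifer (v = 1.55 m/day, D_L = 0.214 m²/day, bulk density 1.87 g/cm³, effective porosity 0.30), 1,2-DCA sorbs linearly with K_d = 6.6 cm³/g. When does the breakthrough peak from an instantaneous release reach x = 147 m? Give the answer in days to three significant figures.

3990 days

Retardation factor R = 1 + ρ_b·K_d/n = 1 + 1.87 × 6.6/0.30 = 42.14.
Sorption retards both mechanisms: v_R = v/R = 0.03678 m/day, D_R = D/R = 0.005078 m²/day.
Peak time from v_R²t² + 2D_R t − x² = 0: t = (√(D_R² + v_R²x²) − D_R)/v_R².
√(D_R² + v_R²x²) = √(0.005078² + 0.03678² × 147²) = 5.407; v_R² = 0.001353.
t = (5.407 − 0.005078)/0.001353 = 3990 days.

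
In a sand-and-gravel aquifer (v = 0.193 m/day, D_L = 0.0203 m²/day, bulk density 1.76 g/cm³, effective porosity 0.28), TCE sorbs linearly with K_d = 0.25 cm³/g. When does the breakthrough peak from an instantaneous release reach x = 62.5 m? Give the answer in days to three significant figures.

831 days

Retardation factor R = 1 + ρ_b·K_d/n = 1 + 1.76 × 0.25/0.28 = 2.571.
Sorption retards both mechanisms: v_R = v/R = 0.07507 m/day, D_R = D/R = 0.007896 m²/day.
Peak time from v_R²t² + 2D_R t − x² = 0: t = (√(D_R² + v_R²x²) − D_R)/v_R².
√(D_R² + v_R²x²) = √(0.007896² + 0.07507² × 62.5²) = 4.692; v_R² = 0.005636.
t = (4.692 − 0.007896)/0.005636 = 831 days.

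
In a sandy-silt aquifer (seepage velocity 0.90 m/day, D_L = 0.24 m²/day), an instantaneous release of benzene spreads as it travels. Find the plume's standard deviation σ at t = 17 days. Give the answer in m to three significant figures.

2.86 m

Dispersive spreading gives a Gaussian with σ² = 2Dt; advection only shifts the center.
σ = √(2 × 0.24 × 17) = 2.86 m.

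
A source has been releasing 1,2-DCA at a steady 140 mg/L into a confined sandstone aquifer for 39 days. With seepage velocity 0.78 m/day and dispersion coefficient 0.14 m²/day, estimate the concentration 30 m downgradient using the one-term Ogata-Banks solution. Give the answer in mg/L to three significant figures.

77.1 mg/L

For a continuous step input, C/C₀ ≈ ½·erfc((x−vt)/(2√(Dt))).
vt = 0.78 × 39 = 30.42 m and 2√(Dt) = 2√(0.14 × 39) = 4.673 m.
Argument (x−vt)/(2√(Dt)) = (30 − 30.42)/4.673 = -0.08988; ½·erfc(-0.08988) = 0.5506.
C = 140 × 0.5506 = 77.1 mg/L.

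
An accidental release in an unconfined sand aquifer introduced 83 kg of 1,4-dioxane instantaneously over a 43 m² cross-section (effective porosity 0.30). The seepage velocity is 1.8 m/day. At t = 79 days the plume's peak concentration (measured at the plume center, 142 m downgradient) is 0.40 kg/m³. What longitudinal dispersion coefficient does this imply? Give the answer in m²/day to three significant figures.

At the plume center C_max = M/(n_e·A·√(4πDt)), so D = M²/(4πt·(n_e·A·C_max)²).
n_e·A·C_max = 0.30 × 43 × 0.40 = 5.160 kg/m.
D = 83²/(4π × 79 × 5.160²) = 0.261 m²/day.

0.261 m²/day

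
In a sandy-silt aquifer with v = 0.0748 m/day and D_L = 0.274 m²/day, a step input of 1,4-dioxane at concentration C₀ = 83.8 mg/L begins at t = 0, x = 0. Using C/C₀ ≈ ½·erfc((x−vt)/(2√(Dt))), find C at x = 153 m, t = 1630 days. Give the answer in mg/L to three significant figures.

12.5 mg/L

For a continuous step input, C/C₀ ≈ ½·erfc((x−vt)/(2√(Dt))).
vt = 0.0748 × 1630 = 121.924 m and 2√(Dt) = 2√(0.274 × 1630) = 42.27 m.
Argument (x−vt)/(2√(Dt)) = (153 − 121.924)/42.27 = 0.7352; ½·erfc(0.7352) = 0.1492.
C = 83.8 × 0.1492 = 12.5 mg/L.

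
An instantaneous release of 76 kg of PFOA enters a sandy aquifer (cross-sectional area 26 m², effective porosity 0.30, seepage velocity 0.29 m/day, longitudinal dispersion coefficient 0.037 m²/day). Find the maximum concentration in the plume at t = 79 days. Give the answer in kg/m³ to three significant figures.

The peak of an instantaneous 1D plume sits at x = vt; there the Gaussian factor is 1 and C_max = M/(n_e·A·√(4πDt)), where n_e·A is the pore area the mass is dissolved in.
√(4πDt) = √(4π × 0.037 × 79) = 6.061 m, so C_max = 76/(0.30 × 26 × 6.061) = 1.61 kg/m³.

1.61 kg/m³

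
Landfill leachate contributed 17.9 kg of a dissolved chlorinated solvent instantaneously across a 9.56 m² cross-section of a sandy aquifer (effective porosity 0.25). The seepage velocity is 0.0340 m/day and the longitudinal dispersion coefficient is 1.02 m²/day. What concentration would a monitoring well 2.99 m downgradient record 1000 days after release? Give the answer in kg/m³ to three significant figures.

For an instantaneous plane source, C(x,t) = M/(n_e·A·√(4πDt)) · exp(−(x−vt)²/(4Dt)), with n_e·A the pore (flow) area.
Plume center vt = 0.0340 × 1000 = 34 m, so the well at 2.99 m is 31.01 m upgradient of the peak.
√(4πDt) = 113.2 m, giving peak height M/(n_e·A·√(4πDt)) = 17.9/(0.25 × 9.56 × 113.2) = 0.06616 kg/m³.
(x−vt)²/(4Dt) = (-31.01)²/(4 × 1.02 × 1000) = 0.2357; exp(−0.2357) = 0.7900.
C = 0.06616 × 0.7900 = 0.0523 kg/m³.

0.0523 kg/m³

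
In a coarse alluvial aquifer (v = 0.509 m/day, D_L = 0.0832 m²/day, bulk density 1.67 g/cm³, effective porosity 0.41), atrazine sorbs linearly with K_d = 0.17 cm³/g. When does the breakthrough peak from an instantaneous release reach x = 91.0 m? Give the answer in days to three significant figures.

302 days

Retardation factor R = 1 + ρ_b·K_d/n = 1 + 1.67 × 0.17/0.41 = 1.692.
Sorption retards both mechanisms: v_R = v/R = 0.3008 m/day, D_R = D/R = 0.04917 m²/day.
Peak time from v_R²t² + 2D_R t − x² = 0: t = (√(D_R² + v_R²x²) − D_R)/v_R².
√(D_R² + v_R²x²) = √(0.04917² + 0.3008² × 91.0²) = 27.37; v_R² = 0.09048.
t = (27.37 − 0.04917)/0.09048 = 302 days.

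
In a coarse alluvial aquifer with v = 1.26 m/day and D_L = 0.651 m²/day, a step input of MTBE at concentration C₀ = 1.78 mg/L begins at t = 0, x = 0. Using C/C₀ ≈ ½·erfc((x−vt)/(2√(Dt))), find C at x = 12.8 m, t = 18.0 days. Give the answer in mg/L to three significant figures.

1.74 mg/L

For a continuous step input, C/C₀ ≈ ½·erfc((x−vt)/(2√(Dt))).
vt = 1.26 × 18.0 = 22.68 m and 2√(Dt) = 2√(0.651 × 18.0) = 6.846 m.
Argument (x−vt)/(2√(Dt)) = (12.8 − 22.68)/6.846 = -1.443; ½·erfc(-1.443) = 0.9794.
C = 1.78 × 0.9794 = 1.74 mg/L.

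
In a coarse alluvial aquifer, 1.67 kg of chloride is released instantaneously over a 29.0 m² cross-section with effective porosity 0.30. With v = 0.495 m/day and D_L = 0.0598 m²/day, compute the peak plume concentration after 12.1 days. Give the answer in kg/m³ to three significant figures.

0.0637 kg/m³

The peak of an instantaneous 1D plume sits at x = vt; there the Gaussian factor is 1 and C_max = M/(n_e·A·√(4πDt)), where n_e·A is the pore area the mass is dissolved in.
√(4πDt) = √(4π × 0.0598 × 12.1) = 3.015 m, so C_max = 1.67/(0.30 × 29.0 × 3.015) = 0.0637 kg/m³.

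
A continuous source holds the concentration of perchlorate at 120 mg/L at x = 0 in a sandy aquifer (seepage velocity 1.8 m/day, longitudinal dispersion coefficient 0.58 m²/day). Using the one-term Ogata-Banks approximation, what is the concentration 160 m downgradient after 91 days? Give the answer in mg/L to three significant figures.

For a continuous step input, C/C₀ ≈ ½·erfc((x−vt)/(2√(Dt))).
vt = 1.8 × 91 = 163.8 m and 2√(Dt) = 2√(0.58 × 91) = 14.53 m.
Argument (x−vt)/(2√(Dt)) = (160 − 163.8)/14.53 = -0.2615; ½·erfc(-0.2615) = 0.6442.
C = 120 × 0.6442 = 77.3 mg/L.

77.3 mg/L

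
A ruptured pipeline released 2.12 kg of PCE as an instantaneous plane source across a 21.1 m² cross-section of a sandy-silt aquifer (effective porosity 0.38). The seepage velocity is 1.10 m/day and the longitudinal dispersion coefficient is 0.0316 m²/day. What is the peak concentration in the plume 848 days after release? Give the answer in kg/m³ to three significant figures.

The peak of an instantaneous 1D plume sits at x = vt; there the Gaussian factor is 1 and C_max = M/(n_e·A·√(4πDt)), where n_e·A is the pore area the mass is dissolved in.
√(4πDt) = √(4π × 0.0316 × 848) = 18.35 m, so C_max = 2.12/(0.38 × 21.1 × 18.35) = 0.0144 kg/m³.

0.0144 kg/m³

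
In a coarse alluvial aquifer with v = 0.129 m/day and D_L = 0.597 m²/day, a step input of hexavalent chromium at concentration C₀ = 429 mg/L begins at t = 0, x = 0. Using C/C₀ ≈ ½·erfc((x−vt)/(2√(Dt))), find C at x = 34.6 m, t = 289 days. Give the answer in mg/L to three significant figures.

For a continuous step input, C/C₀ ≈ ½·erfc((x−vt)/(2√(Dt))).
vt = 0.129 × 289 = 37.281 m and 2√(Dt) = 2√(0.597 × 289) = 26.27 m.
Argument (x−vt)/(2√(Dt)) = (34.6 − 37.281)/26.27 = -0.1021; ½·erfc(-0.1021) = 0.5574.
C = 429 × 0.5574 = 239 mg/L.

239 mg/L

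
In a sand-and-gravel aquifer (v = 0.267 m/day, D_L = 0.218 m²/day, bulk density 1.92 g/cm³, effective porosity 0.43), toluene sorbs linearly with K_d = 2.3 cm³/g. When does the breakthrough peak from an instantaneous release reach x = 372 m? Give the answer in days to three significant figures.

15700 days

Retardation factor R = 1 + ρ_b·K_d/n = 1 + 1.92 × 2.3/0.43 = 11.27.
Sorption retards both mechanisms: v_R = v/R = 0.02369 m/day, D_R = D/R = 0.01934 m²/day.
Peak time from v_R²t² + 2D_R t − x² = 0: t = (√(D_R² + v_R²x²) − D_R)/v_R².
√(D_R² + v_R²x²) = √(0.01934² + 0.02369² × 372²) = 8.813; v_R² = 0.0005612.
t = (8.813 − 0.01934)/0.0005612 = 15700 days.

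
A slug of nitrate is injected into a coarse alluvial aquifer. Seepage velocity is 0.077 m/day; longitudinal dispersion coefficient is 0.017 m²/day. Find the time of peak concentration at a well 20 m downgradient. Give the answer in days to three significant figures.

For the 1D instantaneous-source solution, setting ∂C/∂t = 0 at fixed x gives v²t² + 2Dt − x² = 0, so t = (√(D² + v²x²) − D)/v².
√(D² + v²x²) = √(0.017² + 0.077² × 20²) = 1.540; v² = 0.005929.
t = (1.540 − 0.017)/0.005929 = 257 days (vs. the pure-advection estimate x/v = 260 d).

257 days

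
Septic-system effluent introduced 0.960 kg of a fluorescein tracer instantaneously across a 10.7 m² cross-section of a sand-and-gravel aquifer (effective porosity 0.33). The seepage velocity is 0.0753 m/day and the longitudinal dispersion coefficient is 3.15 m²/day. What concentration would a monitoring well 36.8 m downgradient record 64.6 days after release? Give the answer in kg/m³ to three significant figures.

0.00154 kg/m³

For an instantaneous plane source, C(x,t) = M/(n_e·A·√(4πDt)) · exp(−(x−vt)²/(4Dt)), with n_e·A the pore (flow) area.
Plume center vt = 0.0753 × 64.6 = 4.86438 m, so the well at 36.8 m is 31.93562 m downgradient of the peak.
√(4πDt) = 50.57 m, giving peak height M/(n_e·A·√(4πDt)) = 0.960/(0.33 × 10.7 × 50.57) = 0.005376 kg/m³.
(x−vt)²/(4Dt) = (31.93562)²/(4 × 3.15 × 64.6) = 1.253; exp(−1.253) = 0.2856.
C = 0.005376 × 0.2856 = 0.00154 kg/m³.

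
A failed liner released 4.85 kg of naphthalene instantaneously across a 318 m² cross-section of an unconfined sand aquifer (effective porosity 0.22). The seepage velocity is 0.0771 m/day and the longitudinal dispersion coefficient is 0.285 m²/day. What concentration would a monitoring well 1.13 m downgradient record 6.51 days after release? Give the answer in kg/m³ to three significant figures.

For an instantaneous plane source, C(x,t) = M/(n_e·A·√(4πDt)) · exp(−(x−vt)²/(4Dt)), with n_e·A the pore (flow) area.
Plume center vt = 0.0771 × 6.51 = 0.501921 m, so the well at 1.13 m is 0.628079 m downgradient of the peak.
√(4πDt) = 4.829 m, giving peak height M/(n_e·A·√(4πDt)) = 4.85/(0.22 × 318 × 4.829) = 0.01436 kg/m³.
(x−vt)²/(4Dt) = (0.628079)²/(4 × 0.285 × 6.51) = 0.05315; exp(−0.05315) = 0.9482.
C = 0.01436 × 0.9482 = 0.0136 kg/m³.

0.0136 kg/m³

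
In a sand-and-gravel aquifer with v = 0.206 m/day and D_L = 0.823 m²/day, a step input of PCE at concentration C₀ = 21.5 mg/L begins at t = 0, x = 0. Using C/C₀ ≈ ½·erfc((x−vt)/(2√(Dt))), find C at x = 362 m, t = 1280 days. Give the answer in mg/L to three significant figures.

0.346 mg/L

For a continuous step input, C/C₀ ≈ ½·erfc((x−vt)/(2√(Dt))).
vt = 0.206 × 1280 = 263.68 m and 2√(Dt) = 2√(0.823 × 1280) = 64.91 m.
Argument (x−vt)/(2√(Dt)) = (362 − 263.68)/64.91 = 1.515; ½·erfc(1.515) = 0.01608.
C = 21.5 × 0.01608 = 0.346 mg/L.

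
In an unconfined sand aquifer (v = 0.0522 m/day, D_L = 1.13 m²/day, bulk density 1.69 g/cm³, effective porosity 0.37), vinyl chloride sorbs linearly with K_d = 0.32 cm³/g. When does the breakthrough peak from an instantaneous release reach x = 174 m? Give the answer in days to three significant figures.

7250 days

Retardation factor R = 1 + ρ_b·K_d/n = 1 + 1.69 × 0.32/0.37 = 2.462.
Sorption retards both mechanisms: v_R = v/R = 0.02120 m/day, D_R = D/R = 0.4590 m²/day.
Peak time from v_R²t² + 2D_R t − x² = 0: t = (√(D_R² + v_R²x²) − D_R)/v_R².
√(D_R² + v_R²x²) = √(0.4590² + 0.02120² × 174²) = 3.717; v_R² = 0.0004494.
t = (3.717 − 0.4590)/0.0004494 = 7250 days.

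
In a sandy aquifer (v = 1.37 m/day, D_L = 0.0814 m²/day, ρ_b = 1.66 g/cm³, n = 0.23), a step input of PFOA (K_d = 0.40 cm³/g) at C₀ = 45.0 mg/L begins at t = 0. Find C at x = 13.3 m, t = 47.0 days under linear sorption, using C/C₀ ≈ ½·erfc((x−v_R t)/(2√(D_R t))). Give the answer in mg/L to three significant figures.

44.6 mg/L

Retardation factor R = 1 + ρ_b·K_d/n = 1 + 1.66 × 0.40/0.23 = 3.887.
Sorption retards both mechanisms: v_R = v/R = 0.3525 m/day, D_R = D/R = 0.02094 m²/day.
v_R·t = 0.3525 × 47.0 = 16.5675 m; 2√(D_R t) = 1.984 m; argument = (13.3 − 16.5675)/1.984 = -1.647.
C = C₀ × ½·erfc(-1.647) = 45.0 × 0.9901 = 44.6 mg/L.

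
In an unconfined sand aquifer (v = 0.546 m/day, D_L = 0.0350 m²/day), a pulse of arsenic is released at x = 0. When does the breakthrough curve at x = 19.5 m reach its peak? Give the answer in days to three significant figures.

35.6 days

For the 1D instantaneous-source solution, setting ∂C/∂t = 0 at fixed x gives v²t² + 2Dt − x² = 0, so t = (√(D² + v²x²) − D)/v².
√(D² + v²x²) = √(0.0350² + 0.546² × 19.5²) = 10.65; v² = 0.298116.
t = (10.65 − 0.0350)/0.298116 = 35.6 days (vs. the pure-advection estimate x/v = 35.7 d).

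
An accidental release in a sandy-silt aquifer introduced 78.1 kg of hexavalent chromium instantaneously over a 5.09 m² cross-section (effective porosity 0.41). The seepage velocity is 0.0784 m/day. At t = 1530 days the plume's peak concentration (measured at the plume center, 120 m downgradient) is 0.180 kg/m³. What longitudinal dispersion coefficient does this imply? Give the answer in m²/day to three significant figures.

At the plume center C_max = M/(n_e·A·√(4πDt)), so D = M²/(4πt·(n_e·A·C_max)²).
n_e·A·C_max = 0.41 × 5.09 × 0.180 = 0.3756 kg/m.
D = 78.1²/(4π × 1530 × 0.3756²) = 2.25 m²/day.

2.25 m²/day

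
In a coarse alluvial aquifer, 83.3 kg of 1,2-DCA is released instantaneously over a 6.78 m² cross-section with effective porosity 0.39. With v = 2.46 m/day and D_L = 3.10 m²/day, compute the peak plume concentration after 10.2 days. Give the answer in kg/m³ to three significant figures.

The peak of an instantaneous 1D plume sits at x = vt; there the Gaussian factor is 1 and C_max = M/(n_e·A·√(4πDt)), where n_e·A is the pore area the mass is dissolved in.
√(4πDt) = √(4π × 3.10 × 10.2) = 19.93 m, so C_max = 83.3/(0.39 × 6.78 × 19.93) = 1.58 kg/m³.

1.58 kg/m³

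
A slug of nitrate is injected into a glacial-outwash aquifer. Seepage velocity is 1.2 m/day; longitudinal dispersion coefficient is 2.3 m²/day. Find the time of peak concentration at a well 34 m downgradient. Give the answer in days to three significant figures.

For the 1D instantaneous-source solution, setting ∂C/∂t = 0 at fixed x gives v²t² + 2Dt − x² = 0, so t = (√(D² + v²x²) − D)/v².
√(D² + v²x²) = √(2.3² + 1.2² × 34²) = 40.86; v² = 1.44.
t = (40.86 − 2.3)/1.44 = 26.8 days (vs. the pure-advection estimate x/v = 28.3 d).

26.8 days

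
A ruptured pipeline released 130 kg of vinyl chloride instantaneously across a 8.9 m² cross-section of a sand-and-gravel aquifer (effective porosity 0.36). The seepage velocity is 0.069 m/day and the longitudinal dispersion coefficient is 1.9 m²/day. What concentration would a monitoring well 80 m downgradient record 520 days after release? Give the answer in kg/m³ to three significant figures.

0.223 kg/m³

For an instantaneous plane source, C(x,t) = M/(n_e·A·√(4πDt)) · exp(−(x−vt)²/(4Dt)), with n_e·A the pore (flow) area.
Plume center vt = 0.069 × 520 = 35.88 m, so the well at 80 m is 44.12 m downgradient of the peak.
√(4πDt) = 111.4 m, giving peak height M/(n_e·A·√(4πDt)) = 130/(0.36 × 8.9 × 111.4) = 0.3642 kg/m³.
(x−vt)²/(4Dt) = (44.12)²/(4 × 1.9 × 520) = 0.4926; exp(−0.4926) = 0.6110.
C = 0.3642 × 0.6110 = 0.223 kg/m³.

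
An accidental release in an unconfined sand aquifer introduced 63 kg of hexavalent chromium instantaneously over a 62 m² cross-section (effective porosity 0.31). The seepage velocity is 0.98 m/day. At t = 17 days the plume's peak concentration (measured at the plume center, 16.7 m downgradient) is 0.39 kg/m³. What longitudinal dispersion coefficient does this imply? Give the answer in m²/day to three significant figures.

0.331 m²/day

At the plume center C_max = M/(n_e·A·√(4πDt)), so D = M²/(4πt·(n_e·A·C_max)²).
n_e·A·C_max = 0.31 × 62 × 0.39 = 7.496 kg/m.
D = 63²/(4π × 17 × 7.496²) = 0.331 m²/day.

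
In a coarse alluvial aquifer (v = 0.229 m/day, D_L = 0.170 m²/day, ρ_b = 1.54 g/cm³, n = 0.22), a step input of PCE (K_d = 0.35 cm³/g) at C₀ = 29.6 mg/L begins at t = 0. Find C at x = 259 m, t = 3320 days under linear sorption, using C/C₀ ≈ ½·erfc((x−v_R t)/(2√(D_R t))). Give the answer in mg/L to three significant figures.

Retardation factor R = 1 + ρ_b·K_d/n = 1 + 1.54 × 0.35/0.22 = 3.450.
Sorption retards both mechanisms: v_R = v/R = 0.06638 m/day, D_R = D/R = 0.04928 m²/day.
v_R·t = 0.06638 × 3320 = 220.3816 m; 2√(D_R t) = 25.58 m; argument = (259 − 220.3816)/25.58 = 1.510.
C = C₀ × ½·erfc(1.510) = 29.6 × 0.01636 = 0.484 mg/L.

0.484 mg/L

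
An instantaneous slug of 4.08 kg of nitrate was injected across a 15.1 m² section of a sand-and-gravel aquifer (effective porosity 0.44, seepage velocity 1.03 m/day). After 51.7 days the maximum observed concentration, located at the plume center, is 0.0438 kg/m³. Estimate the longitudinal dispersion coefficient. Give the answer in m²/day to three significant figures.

0.303 m²/day

At the plume center C_max = M/(n_e·A·√(4πDt)), so D = M²/(4πt·(n_e·A·C_max)²).
n_e·A·C_max = 0.44 × 15.1 × 0.0438 = 0.2910 kg/m.
D = 4.08²/(4π × 51.7 × 0.2910²) = 0.303 m²/day.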